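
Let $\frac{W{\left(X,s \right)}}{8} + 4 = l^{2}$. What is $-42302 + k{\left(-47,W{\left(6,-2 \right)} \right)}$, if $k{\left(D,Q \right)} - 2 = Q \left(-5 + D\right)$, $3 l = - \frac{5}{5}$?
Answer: $- \frac{366140}{9} \approx -40682.0$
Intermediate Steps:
$l = - \frac{1}{3}$ ($l = \frac{\left(-5\right) \frac{1}{5}}{3} = \frac{1}{3} \left(-1\right) = - \frac{1}{3} \approx -0.33333$)
$W{\left(X,s \right)} = - \frac{280}{9}$ ($W{\left(X,s \right)} = -32 + 8 \left(- \frac{1}{3}\right)^{2} = -32 + 8 \cdot \frac{1}{9} = -32 + \frac{8}{9} = - \frac{280}{9}$)
$k{\left(D,Q \right)} = 2 + Q \left(-5 + D\right)$
$-42302 + k{\left(-47,W{\left(6,-2 \right)} \right)} = -42302 - - \frac{14578}{9} = -42302 + \left(2 + \frac{1400}{9} + \frac{13160}{9}\right) = -42302 + \frac{14578}{9} = - \frac{366140}{9}$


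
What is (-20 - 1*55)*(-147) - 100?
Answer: 10925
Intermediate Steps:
(-20 - 1*55)*(-147) - 100 = (-20 - 55)*(-147) - 100 = -75*(-147) - 100 = 11025 - 100 = 10925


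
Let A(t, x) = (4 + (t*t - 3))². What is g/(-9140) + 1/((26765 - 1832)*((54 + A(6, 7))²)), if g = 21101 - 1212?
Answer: -1004146976552833/461456250478980 ≈ -2.1760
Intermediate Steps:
A(t, x) = (1 + t²)² (A(t, x) = (4 + (t² - 3))² = (4 + (-3 + t²))² = (1 + t²)²)
g = 19889
g/(-9140) + 1/((26765 - 1832)*((54 + A(6, 7))²)) = 19889/(-9140) + 1/((26765 - 1832)*((54 + (1 + 6²)²)²)) = 19889*(-1/9140) + 1/(24933*((54 + (1 + 36)²)²)) = -19889/9140 + 1/(24933*((54 + 37²)²)) = -19889/9140 + 1/(24933*((54 + 1369)²)) = -19889/9140 + 1/(24933*(1423²)) = -19889/9140 + (1/24933)/2024929 = -19889/9140 + (1/24933)*(1/2024929) = -19889/9140 + 1/50487554757 = -1004146976552833/461456250478980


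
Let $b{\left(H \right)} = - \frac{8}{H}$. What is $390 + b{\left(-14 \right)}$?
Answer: $\frac{2734}{7} \approx 390.57$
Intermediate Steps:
$390 + b{\left(-14 \right)} = 390 - \frac{8}{-14} = 390 - - \frac{4}{7} = 390 + \frac{4}{7} = \frac{2734}{7}$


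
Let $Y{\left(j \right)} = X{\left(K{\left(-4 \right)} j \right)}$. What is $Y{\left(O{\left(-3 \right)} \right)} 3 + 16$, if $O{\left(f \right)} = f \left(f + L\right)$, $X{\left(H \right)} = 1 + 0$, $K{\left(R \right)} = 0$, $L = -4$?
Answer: $19$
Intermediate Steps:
$X{\left(H \right)} = 1$
$O{\left(f \right)} = f \left(-4 + f\right)$ ($O{\left(f \right)} = f \left(f - 4\right) = f \left(-4 + f\right)$)
$Y{\left(j \right)} = 1$
$Y{\left(O{\left(-3 \right)} \right)} 3 + 16 = 1 \cdot 3 + 16 = 3 + 16 = 19$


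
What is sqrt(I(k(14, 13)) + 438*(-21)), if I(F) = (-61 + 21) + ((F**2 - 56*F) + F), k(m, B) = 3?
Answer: I*sqrt(9394) ≈ 96.923*I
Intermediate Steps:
I(F) = -40 + F**2 - 55*F (I(F) = -40 + (F**2 - 55*F) = -40 + F**2 - 55*F)
sqrt(I(k(14, 13)) + 438*(-21)) = sqrt((-40 + 3**2 - 55*3) + 438*(-21)) = sqrt((-40 + 9 - 165) - 9198) = sqrt(-196 - 9198) = sqrt(-9394) = I*sqrt(9394)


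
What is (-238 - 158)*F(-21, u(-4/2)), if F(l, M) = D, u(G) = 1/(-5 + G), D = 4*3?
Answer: -4752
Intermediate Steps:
D = 12
F(l, M) = 12
(-238 - 158)*F(-21, u(-4/2)) = (-238 - 158)*12 = -396*12 = -4752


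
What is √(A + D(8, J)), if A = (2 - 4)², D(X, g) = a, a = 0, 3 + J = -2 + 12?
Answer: 2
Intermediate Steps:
J = 7 (J = -3 + (-2 + 12) = -3 + 10 = 7)
D(X, g) = 0
A = 4 (A = (-2)² = 4)
√(A + D(8, J)) = √(4 + 0) = √4 = 2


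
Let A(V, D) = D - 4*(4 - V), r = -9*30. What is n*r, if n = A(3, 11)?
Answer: -1890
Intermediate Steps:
r = -270
A(V, D) = -16 + D + 4*V (A(V, D) = D + (-16 + 4*V) = -16 + D + 4*V)
n = 7 (n = -16 + 11 + 4*3 = -16 + 11 + 12 = 7)
n*r = 7*(-270) = -1890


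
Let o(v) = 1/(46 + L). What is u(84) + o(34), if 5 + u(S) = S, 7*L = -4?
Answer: 25129/318 ≈ 79.022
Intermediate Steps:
L = -4/7 (L = (⅐)*(-4) = -4/7 ≈ -0.57143)
u(S) = -5 + S
o(v) = 7/318 (o(v) = 1/(46 - 4/7) = 1/(318/7) = 7/318)
u(84) + o(34) = (-5 + 84) + 7/318 = 79 + 7/318 = 25129/318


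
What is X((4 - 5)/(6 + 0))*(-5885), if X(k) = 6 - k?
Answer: -217745/6 ≈ -36291.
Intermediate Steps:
X((4 - 5)/(6 + 0))*(-5885) = (6 - (4 - 5)/(6 + 0))*(-5885) = (6 - (-1)/6)*(-5885) = (6 - 1*(-⅙))*(-5885) = (6 + ⅙)*(-5885) = (37/6)*(-5885) = -217745/6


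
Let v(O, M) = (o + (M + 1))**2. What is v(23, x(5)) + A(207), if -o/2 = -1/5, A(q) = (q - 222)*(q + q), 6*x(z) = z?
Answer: -5584511/900 ≈ -6205.0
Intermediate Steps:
x(z) = z/6
A(q) = 2*q*(-222 + q) (A(q) = (-222 + q)*(2*q) = 2*q*(-222 + q))
o = 2/5 (o = -(-2)*1/5 = -(-2)*1*(1/5) = -(-2)/5 = -2*(-1/5) = 2/5 ≈ 0.40000)
v(O, M) = (7/5 + M)**2 (v(O, M) = (2/5 + (M + 1))**2 = (2/5 + (1 + M))**2 = (7/5 + M)**2)
v(23, x(5)) + A(207) = (7 + 5*((1/6)*5))**2/25 + 2*207*(-222 + 207) = (7 + 5*(5/6))**2/25 + 2*207*(-15) = (7 + 25/6)**2/25 - 6210 = (67/6)**2/25 - 6210 = (1/25)*(4489/36) - 6210 = 4489/900 - 6210 = -5584511/900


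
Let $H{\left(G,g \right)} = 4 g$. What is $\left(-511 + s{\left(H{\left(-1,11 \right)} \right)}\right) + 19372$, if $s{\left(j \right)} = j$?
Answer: $18905$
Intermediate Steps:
$\left(-511 + s{\left(H{\left(-1,11 \right)} \right)}\right) + 19372 = \left(-511 + 4 \cdot 11\right) + 19372 = \left(-511 + 44\right) + 19372 = -467 + 19372 = 18905$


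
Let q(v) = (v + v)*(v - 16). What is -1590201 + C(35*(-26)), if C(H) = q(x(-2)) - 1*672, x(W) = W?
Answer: -1590801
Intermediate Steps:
q(v) = 2*v*(-16 + v) (q(v) = (2*v)*(-16 + v) = 2*v*(-16 + v))
C(H) = -600 (C(H) = 2*(-2)*(-16 - 2) - 1*672 = 2*(-2)*(-18) - 672 = 72 - 672 = -600)
-1590201 + C(35*(-26)) = -1590201 - 600 = -1590801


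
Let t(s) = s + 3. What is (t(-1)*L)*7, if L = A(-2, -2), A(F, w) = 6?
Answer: 84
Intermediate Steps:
t(s) = 3 + s
L = 6
(t(-1)*L)*7 = ((3 - 1)*6)*7 = (2*6)*7 = 12*7 = 84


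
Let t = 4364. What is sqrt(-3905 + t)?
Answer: 3*sqrt(51) ≈ 21.424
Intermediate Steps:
sqrt(-3905 + t) = sqrt(-3905 + 4364) = sqrt(459) = 3*sqrt(51)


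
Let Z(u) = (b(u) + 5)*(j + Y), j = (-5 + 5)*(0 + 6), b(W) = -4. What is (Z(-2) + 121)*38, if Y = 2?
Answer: 4674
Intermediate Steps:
j = 0 (j = 0*6 = 0)
Z(u) = 2 (Z(u) = (-4 + 5)*(0 + 2) = 1*2 = 2)
(Z(-2) + 121)*38 = (2 + 121)*38 = 123*38 = 4674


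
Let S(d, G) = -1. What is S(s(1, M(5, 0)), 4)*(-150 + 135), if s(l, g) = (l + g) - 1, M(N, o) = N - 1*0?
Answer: 15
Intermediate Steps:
M(N, o) = N (M(N, o) = N + 0 = N)
s(l, g) = -1 + g + l (s(l, g) = (g + l) - 1 = -1 + g + l)
S(s(1, M(5, 0)), 4)*(-150 + 135) = -(-150 + 135) = -1*(-15) = 15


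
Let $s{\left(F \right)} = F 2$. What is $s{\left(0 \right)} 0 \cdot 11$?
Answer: $0$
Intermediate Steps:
$s{\left(F \right)} = 2 F$
$s{\left(0 \right)} 0 \cdot 11 = 2 \cdot 0 \cdot 0 \cdot 11 = 0 \cdot 0 \cdot 11 = 0 \cdot 11 = 0$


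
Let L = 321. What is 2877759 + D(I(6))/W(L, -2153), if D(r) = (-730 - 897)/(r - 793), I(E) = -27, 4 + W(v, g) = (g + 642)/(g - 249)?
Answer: 9553496041403/3319770 ≈ 2.8778e+6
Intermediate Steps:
W(v, g) = -4 + (642 + g)/(-249 + g) (W(v, g) = -4 + (g + 642)/(g - 249) = -4 + (642 + g)/(-249 + g))
D(r) = -1627/(-793 + r)
2877759 + D(I(6))/W(L, -2153) = 2877759 + (-1627/(-793 - 27))/((3*(546 - 1*(-2153))/(-249 - 2153))) = 2877759 + (-1627/(-820))/((3*(546 + 2153)/(-2402))) = 2877759 + (-1627*(-1/820))/((3*(-1/2402)*2699)) = 2877759 + 1627/(820*(-8097/2402)) = 2877759 + (1627/820)*(-2402/8097) = 2877759 - 1954027/3319770 = 9553496041403/3319770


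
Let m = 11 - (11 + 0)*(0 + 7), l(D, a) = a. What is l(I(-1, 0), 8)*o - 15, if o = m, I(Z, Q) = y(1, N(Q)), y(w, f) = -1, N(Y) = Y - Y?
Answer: -543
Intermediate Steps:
N(Y) = 0
I(Z, Q) = -1
m = -66 (m = 11 - 11*7 = 11 - 1*77 = 11 - 77 = -66)
o = -66
l(I(-1, 0), 8)*o - 15 = 8*(-66) - 15 = -528 - 15 = -543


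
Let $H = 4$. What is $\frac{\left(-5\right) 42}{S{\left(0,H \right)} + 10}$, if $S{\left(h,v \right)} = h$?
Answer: $-21$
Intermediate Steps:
$\frac{\left(-5\right) 42}{S{\left(0,H \right)} + 10} = \frac{\left(-5\right) 42}{0 + 10} = - \frac{210}{10} = \left(-210\right) \frac{1}{10} = -21$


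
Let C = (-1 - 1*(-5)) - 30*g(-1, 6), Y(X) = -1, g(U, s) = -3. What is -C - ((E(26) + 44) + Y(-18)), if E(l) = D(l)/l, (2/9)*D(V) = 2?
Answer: -3571/26 ≈ -137.35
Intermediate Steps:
D(V) = 9 (D(V) = (9/2)*2 = 9)
E(l) = 9/l
C = 94 (C = (-1 - 1*(-5)) - 30*(-3) = (-1 + 5) + 90 = 4 + 90 = 94)
-C - ((E(26) + 44) + Y(-18)) = -1*94 - ((9/26 + 44) - 1) = -94 - ((9*(1/26) + 44) - 1) = -94 - ((9/26 + 44) - 1) = -94 - (1153/26 - 1) = -94 - 1*1127/26 = -94 - 1127/26 = -3571/26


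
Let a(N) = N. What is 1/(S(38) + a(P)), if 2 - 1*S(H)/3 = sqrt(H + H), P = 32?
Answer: 1/20 + 3*sqrt(19)/380 ≈ 0.084412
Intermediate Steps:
S(H) = 6 - 3*sqrt(2)*sqrt(H) (S(H) = 6 - 3*sqrt(H + H) = 6 - 3*sqrt(2)*sqrt(H))
1/(S(38) + a(P)) = 1/((6 - 3*sqrt(2)*sqrt(38)) + 32) = 1/((6 - 6*sqrt(19)) + 32) = 1/(38 - 6*sqrt(19))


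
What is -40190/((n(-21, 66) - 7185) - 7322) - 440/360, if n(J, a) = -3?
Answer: 20210/13059 ≈ 1.5476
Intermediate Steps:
-40190/((n(-21, 66) - 7185) - 7322) - 440/360 = -40190/((-3 - 7185) - 7322) - 440/360 = -40190/(-7188 - 7322) - 440*1/360 = -40190/(-14510) - 11/9 = -40190*(-1/14510) - 11/9 = 4019/1451 - 11/9 = 20210/13059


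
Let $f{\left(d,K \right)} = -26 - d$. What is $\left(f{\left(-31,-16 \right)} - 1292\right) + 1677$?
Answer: $390$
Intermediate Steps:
$\left(f{\left(-31,-16 \right)} - 1292\right) + 1677 = \left(\left(-26 - -31\right) - 1292\right) + 1677 = \left(\left(-26 + 31\right) - 1292\right) + 1677 = \left(5 - 1292\right) + 1677 = -1287 + 1677 = 390$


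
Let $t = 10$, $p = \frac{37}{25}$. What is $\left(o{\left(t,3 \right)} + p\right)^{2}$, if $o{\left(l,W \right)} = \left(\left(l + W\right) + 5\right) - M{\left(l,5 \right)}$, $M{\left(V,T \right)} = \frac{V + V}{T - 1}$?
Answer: $\frac{131044}{625} \approx 209.67$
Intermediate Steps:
$p = \frac{37}{25}$ ($p = 37 \cdot \frac{1}{25} = \frac{37}{25} \approx 1.48$)
$M{\left(V,T \right)} = \frac{2 V}{-1 + T}$
$o{\left(l,W \right)} = 5 + W + \frac{l}{2}$ ($o{\left(l,W \right)} = \left(\left(l + W\right) + 5\right) - \frac{2 l}{-1 + 5} = \left(\left(W + l\right) + 5\right) - \frac{2 l}{4} = \left(5 + W + l\right) - 2 l \frac{1}{4} = \left(5 + W + l\right) - \frac{l}{2} = 5 + W + \frac{l}{2}$)
$\left(o{\left(t,3 \right)} + p\right)^{2} = \left(\left(5 + 3 + \frac{1}{2} \cdot 10\right) + \frac{37}{25}\right)^{2} = \left(\left(5 + 3 + 5\right) + \frac{37}{25}\right)^{2} = \left(13 + \frac{37}{25}\right)^{2} = \left(\frac{362}{25}\right)^{2} = \frac{131044}{625}$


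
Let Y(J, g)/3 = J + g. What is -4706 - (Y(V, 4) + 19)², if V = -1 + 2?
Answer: -5862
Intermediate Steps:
V = 1
Y(J, g) = 3*J + 3*g (Y(J, g) = 3*(J + g) = 3*J + 3*g)
-4706 - (Y(V, 4) + 19)² = -4706 - ((3*1 + 3*4) + 19)² = -4706 - ((3 + 12) + 19)² = -4706 - (15 + 19)² = -4706 - 1*34² = -4706 - 1*1156 = -4706 - 1156 = -5862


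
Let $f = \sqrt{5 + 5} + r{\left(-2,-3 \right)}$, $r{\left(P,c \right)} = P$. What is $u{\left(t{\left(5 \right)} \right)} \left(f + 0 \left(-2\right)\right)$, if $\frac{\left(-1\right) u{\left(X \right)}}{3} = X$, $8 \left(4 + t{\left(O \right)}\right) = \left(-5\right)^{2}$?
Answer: $- \frac{21}{4} + \frac{21 \sqrt{10}}{8} \approx 3.051$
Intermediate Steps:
$t{\left(O \right)} = - \frac{7}{8}$ ($t{\left(O \right)} = -4 + \frac{\left(-5\right)^{2}}{8} = -4 + \frac{1}{8} \cdot 25 = -4 + \frac{25}{8} = - \frac{7}{8}$)
$u{\left(X \right)} = - 3 X$
$f = -2 + \sqrt{10}$ ($f = \sqrt{5 + 5} - 2 = \sqrt{10} - 2 = -2 + \sqrt{10} \approx 1.1623$)
$u{\left(t{\left(5 \right)} \right)} \left(f + 0 \left(-2\right)\right) = \left(-3\right) \left(- \frac{7}{8}\right) \left(\left(-2 + \sqrt{10}\right) + 0 \left(-2\right)\right) = \frac{21 \left(\left(-2 + \sqrt{10}\right) + 0\right)}{8} = \frac{21 \left(-2 + \sqrt{10}\right)}{8} = - \frac{21}{4} + \frac{21 \sqrt{10}}{8}$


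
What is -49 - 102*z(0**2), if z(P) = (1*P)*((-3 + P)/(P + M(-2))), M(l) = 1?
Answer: -49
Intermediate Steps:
z(P) = P*(-3 + P)/(1 + P) (z(P) = (1*P)*((-3 + P)/(P + 1)) = P*((-3 + P)/(1 + P)) = P*(-3 + P)/(1 + P))
-49 - 102*z(0**2) = -49 - 102*0**2*(-3 + 0**2)/(1 + 0**2) = -49 - 0*(-3 + 0)/(1 + 0) = -49 - 0*(-3)/1 = -49 - 0*(-3) = -49 - 102*0 = -49 + 0 = -49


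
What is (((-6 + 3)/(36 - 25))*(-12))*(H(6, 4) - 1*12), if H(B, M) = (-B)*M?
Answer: -1296/11 ≈ -117.82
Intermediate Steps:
H(B, M) = -B*M
(((-6 + 3)/(36 - 25))*(-12))*(H(6, 4) - 1*12) = (((-6 + 3)/(36 - 25))*(-12))*(-1*6*4 - 1*12) = (-3/11*(-12))*(-24 - 12) = (-3*1/11*(-12))*(-36) = -3/11*(-12)*(-36) = (36/11)*(-36) = -1296/11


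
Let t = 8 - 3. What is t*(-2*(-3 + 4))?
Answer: -10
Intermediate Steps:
t = 5
t*(-2*(-3 + 4)) = 5*(-2*(-3 + 4)) = 5*(-2*1) = 5*(-2) = -10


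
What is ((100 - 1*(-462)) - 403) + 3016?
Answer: 3175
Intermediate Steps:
((100 - 1*(-462)) - 403) + 3016 = ((100 + 462) - 403) + 3016 = (562 - 403) + 3016 = 159 + 3016 = 3175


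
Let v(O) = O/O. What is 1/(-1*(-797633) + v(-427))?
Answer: 1/797634 ≈ 1.2537e-6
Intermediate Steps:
v(O) = 1
1/(-1*(-797633) + v(-427)) = 1/(-1*(-797633) + 1) = 1/(797633 + 1) = 1/797634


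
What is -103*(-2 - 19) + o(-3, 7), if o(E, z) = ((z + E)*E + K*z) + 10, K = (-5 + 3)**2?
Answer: 2189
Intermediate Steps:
K = 4 (K = (-2)**2 = 4)
o(E, z) = 10 + 4*z + E*(E + z) (o(E, z) = ((z + E)*E + 4*z) + 10 = ((E + z)*E + 4*z) + 10 = (E*(E + z) + 4*z) + 10 = (4*z + E*(E + z)) + 10 = 10 + 4*z + E*(E + z))
-103*(-2 - 19) + o(-3, 7) = -103*(-2 - 19) + (10 + (-3)**2 + 4*7 - 3*7) = -103*(-21) + (10 + 9 + 28 - 21) = 2163 + 26 = 2189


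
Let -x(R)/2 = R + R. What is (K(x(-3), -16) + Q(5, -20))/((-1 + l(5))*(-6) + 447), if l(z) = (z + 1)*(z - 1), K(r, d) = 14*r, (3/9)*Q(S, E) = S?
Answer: 61/103 ≈ 0.59223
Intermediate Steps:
Q(S, E) = 3*S
x(R) = -4*R (x(R) = -2*(R + R) = -4*R)
l(z) = (1 + z)*(-1 + z)
(K(x(-3), -16) + Q(5, -20))/((-1 + l(5))*(-6) + 447) = (14*(-4*(-3)) + 3*5)/((-1 + (-1 + 5²))*(-6) + 447) = (14*12 + 15)/((-1 + (-1 + 25))*(-6) + 447) = (168 + 15)/((-1 + 24)*(-6) + 447) = 183/(23*(-6) + 447) = 183/(-138 + 447) = 183/309 = 183*(1/309) = 61/103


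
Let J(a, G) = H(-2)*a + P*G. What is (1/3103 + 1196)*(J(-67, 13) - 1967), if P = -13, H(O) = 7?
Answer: -9667647345/3103 ≈ -3.1156e+6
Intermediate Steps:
J(a, G) = -13*G + 7*a (J(a, G) = 7*a - 13*G = -13*G + 7*a)
(1/3103 + 1196)*(J(-67, 13) - 1967) = (1/3103 + 1196)*((-13*13 + 7*(-67)) - 1967) = (1/3103 + 1196)*((-169 - 469) - 1967) = 3711189*(-638 - 1967)/3103 = (3711189/3103)*(-2605) = -9667647345/3103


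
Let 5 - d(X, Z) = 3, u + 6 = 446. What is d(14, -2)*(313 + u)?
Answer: 1506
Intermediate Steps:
u = 440 (u = -6 + 446 = 440)
d(X, Z) = 2 (d(X, Z) = 5 - 1*3 = 5 - 3 = 2)
d(14, -2)*(313 + u) = 2*(313 + 440) = 2*753 = 1506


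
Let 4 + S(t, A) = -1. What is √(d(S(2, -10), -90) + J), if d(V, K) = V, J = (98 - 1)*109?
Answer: 2*√2642 ≈ 102.80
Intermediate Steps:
S(t, A) = -5 (S(t, A) = -4 - 1 = -5)
J = 10573 (J = 97*109 = 10573)
√(d(S(2, -10), -90) + J) = √(-5 + 10573) = √10568 = 2*√2642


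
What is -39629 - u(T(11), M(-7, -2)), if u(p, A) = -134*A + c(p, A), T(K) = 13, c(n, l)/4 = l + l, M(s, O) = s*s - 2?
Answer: -33707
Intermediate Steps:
M(s, O) = -2 + s**2 (M(s, O) = s**2 - 2 = -2 + s**2)
c(n, l) = 8*l (c(n, l) = 4*(l + l) = 4*(2*l) = 8*l)
u(p, A) = -126*A (u(p, A) = -134*A + 8*A = -126*A)
-39629 - u(T(11), M(-7, -2)) = -39629 - (-126)*(-2 + (-7)**2) = -39629 - (-126)*(-2 + 49) = -39629 - (-126)*47 = -39629 - 1*(-5922) = -39629 + 5922 = -33707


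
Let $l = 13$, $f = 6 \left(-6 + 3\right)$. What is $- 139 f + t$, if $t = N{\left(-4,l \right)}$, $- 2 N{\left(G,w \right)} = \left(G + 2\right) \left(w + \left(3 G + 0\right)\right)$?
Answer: $2503$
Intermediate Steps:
$f = -18$ ($f = 6 \left(-3\right) = -18$)
$N{\left(G,w \right)} = - \frac{\left(2 + G\right) \left(w + 3 G\right)}{2}$ ($N{\left(G,w \right)} = - \frac{\left(G + 2\right) \left(w + \left(3 G + 0\right)\right)}{2} = - \frac{\left(2 + G\right) \left(w + 3 G\right)}{2}$)
$t = 1$ ($t = \left(-1\right) 13 - -12 - \frac{3 \left(-4\right)^{2}}{2} - \left(-2\right) 13 = -13 + 12 - 24 + 26 = 1$)
$- 139 f + t = \left(-139\right) \left(-18\right) + 1 = 2502 + 1 = 2503$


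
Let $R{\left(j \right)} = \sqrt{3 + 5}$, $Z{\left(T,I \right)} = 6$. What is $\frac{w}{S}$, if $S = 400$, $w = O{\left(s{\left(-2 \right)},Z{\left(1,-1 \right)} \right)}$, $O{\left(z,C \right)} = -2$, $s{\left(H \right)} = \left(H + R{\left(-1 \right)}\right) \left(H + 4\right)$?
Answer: $- \frac{1}{200} \approx -0.005$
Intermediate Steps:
$R{\left(j \right)} = 2 \sqrt{2}$ ($R{\left(j \right)} = \sqrt{8} = 2 \sqrt{2}$)
$s{\left(H \right)} = \left(4 + H\right) \left(H + 2 \sqrt{2}\right)$ ($s{\left(H \right)} = \left(H + 2 \sqrt{2}\right) \left(H + 4\right) = \left(H + 2 \sqrt{2}\right) \left(4 + H\right) = \left(4 + H\right) \left(H + 2 \sqrt{2}\right)$)
$w = -2$
$\frac{w}{S} = - \frac{2}{400} = \left(-2\right) \frac{1}{400} = - \frac{1}{200}$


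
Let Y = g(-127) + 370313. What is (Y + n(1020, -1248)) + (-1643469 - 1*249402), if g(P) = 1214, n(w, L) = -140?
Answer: -1521484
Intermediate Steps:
Y = 371527 (Y = 1214 + 370313 = 371527)
(Y + n(1020, -1248)) + (-1643469 - 1*249402) = (371527 - 140) + (-1643469 - 1*249402) = 371387 + (-1643469 - 249402) = 371387 - 1892871 = -1521484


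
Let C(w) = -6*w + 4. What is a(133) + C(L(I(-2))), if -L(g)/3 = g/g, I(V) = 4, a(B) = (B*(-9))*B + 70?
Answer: -159109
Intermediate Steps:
a(B) = 70 - 9*B**2 (a(B) = (-9*B)*B + 70 = -9*B**2 + 70 = 70 - 9*B**2)
L(g) = -3 (L(g) = -3*g/g = -3*1 = -3)
C(w) = 4 - 6*w
a(133) + C(L(I(-2))) = (70 - 9*133**2) + (4 - 6*(-3)) = (70 - 9*17689) + (4 + 18) = (70 - 159201) + 22 = -159131 + 22 = -159109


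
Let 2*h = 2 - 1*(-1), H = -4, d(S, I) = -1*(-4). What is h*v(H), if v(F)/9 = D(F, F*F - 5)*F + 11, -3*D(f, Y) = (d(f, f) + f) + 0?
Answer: 297/2 ≈ 148.50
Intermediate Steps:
d(S, I) = 4
h = 3/2 (h = (2 - 1*(-1))/2 = (2 + 1)/2 = (½)*3 = 3/2 ≈ 1.5000)
D(f, Y) = -4/3 - f/3 (D(f, Y) = -((4 + f) + 0)/3 = -(4 + f)/3 = -4/3 - f/3)
v(F) = 99 + 9*F*(-4/3 - F/3) (v(F) = 9*((-4/3 - F/3)*F + 11) = 9*(F*(-4/3 - F/3) + 11) = 9*(11 + F*(-4/3 - F/3)) = 99 + 9*F*(-4/3 - F/3))
h*v(H) = 3*(99 - 3*(-4)*(4 - 4))/2 = 3*(99 - 3*(-4)*0)/2 = 3*(99 + 0)/2 = (3/2)*99 = 297/2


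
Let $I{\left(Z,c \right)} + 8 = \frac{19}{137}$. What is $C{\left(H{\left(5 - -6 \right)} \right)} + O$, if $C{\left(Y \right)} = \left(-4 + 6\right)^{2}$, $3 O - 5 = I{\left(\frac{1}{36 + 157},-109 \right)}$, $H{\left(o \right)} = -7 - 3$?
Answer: $\frac{1252}{411} \approx 3.0462$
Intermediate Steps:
$I{\left(Z,c \right)} = - \frac{1077}{137}$ ($I{\left(Z,c \right)} = -8 + \frac{19}{137} = - \frac{1077}{137}$)
$H{\left(o \right)} = -10$ ($H{\left(o \right)} = -7 - 3 = -10$)
$O = - \frac{392}{411}$ ($O = \frac{5}{3} + \frac{1}{3} \left(- \frac{1077}{137}\right) = \frac{5}{3} - \frac{359}{137} = - \frac{392}{411} \approx -0.95377$)
$C{\left(Y \right)} = 4$ ($C{\left(Y \right)} = 2^{2} = 4$)
$C{\left(H{\left(5 - -6 \right)} \right)} + O = 4 - \frac{392}{411} = \frac{1252}{411}$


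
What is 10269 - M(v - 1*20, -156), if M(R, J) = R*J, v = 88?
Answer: 20877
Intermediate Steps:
M(R, J) = J*R
10269 - M(v - 1*20, -156) = 10269 - (-156)*(88 - 1*20) = 10269 - (-156)*(88 - 20) = 10269 - (-156)*68 = 10269 - 1*(-10608) = 10269 + 10608 = 20877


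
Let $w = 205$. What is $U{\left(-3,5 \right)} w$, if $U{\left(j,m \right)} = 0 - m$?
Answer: $-1025$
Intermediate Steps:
$U{\left(j,m \right)} = - m$
$U{\left(-3,5 \right)} w = \left(-1\right) 5 \cdot 205 = \left(-5\right) 205 = -1025$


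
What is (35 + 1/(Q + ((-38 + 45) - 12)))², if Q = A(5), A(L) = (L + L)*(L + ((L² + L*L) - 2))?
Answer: 337677376/275625 ≈ 1225.1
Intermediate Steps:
A(L) = 2*L*(-2 + L + 2*L²) (A(L) = (2*L)*(L + ((L² + L²) - 2)) = (2*L)*(L + (2*L² - 2)) = (2*L)*(L + (-2 + 2*L²)) = (2*L)*(-2 + L + 2*L²) = 2*L*(-2 + L + 2*L²))
Q = 530 (Q = 2*5*(-2 + 5 + 2*5²) = 2*5*(-2 + 5 + 2*25) = 2*5*(-2 + 5 + 50) = 2*5*53 = 530)
(35 + 1/(Q + ((-38 + 45) - 12)))² = (35 + 1/(530 + ((-38 + 45) - 12)))² = (35 + 1/(530 + (7 - 12)))² = (35 + 1/(530 - 5))² = (35 + 1/525)² = (18376/525)² = 337677376/275625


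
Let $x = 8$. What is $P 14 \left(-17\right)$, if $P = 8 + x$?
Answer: $-3808$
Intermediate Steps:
$P = 16$ ($P = 8 + 8 = 16$)
$P 14 \left(-17\right) = 16 \cdot 14 \left(-17\right) = 224 \left(-17\right) = -3808$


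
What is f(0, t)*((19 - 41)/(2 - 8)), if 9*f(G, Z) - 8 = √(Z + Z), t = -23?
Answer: 88/27 + 11*I*√46/27 ≈ 3.2593 + 2.7632*I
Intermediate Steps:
f(G, Z) = 8/9 + √2*√Z/9 (f(G, Z) = 8/9 + √(Z + Z)/9 = 8/9 + √(2*Z)/9 = 8/9 + (√2*√Z)/9 = 8/9 + √2*√Z/9)
f(0, t)*((19 - 41)/(2 - 8)) = (8/9 + √2*√(-23)/9)*((19 - 41)/(2 - 8)) = (8/9 + √2*(I*√23)/9)*(-22/(-6)) = (8/9 + I*√46/9)*(-22*(-⅙)) = (8/9 + I*√46/9)*(11/3) = 88/27 + 11*I*√46/27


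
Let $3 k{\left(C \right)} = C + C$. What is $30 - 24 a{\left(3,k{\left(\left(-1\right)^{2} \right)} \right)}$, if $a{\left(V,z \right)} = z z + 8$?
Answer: $- \frac{518}{3} \approx -172.67$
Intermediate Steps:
$k{\left(C \right)} = \frac{2 C}{3}$ ($k{\left(C \right)} = \frac{C + C}{3} = \frac{2 C}{3}$)
$a{\left(V,z \right)} = 8 + z^{2}$ ($a{\left(V,z \right)} = z^{2} + 8 = 8 + z^{2}$)
$30 - 24 a{\left(3,k{\left(\left(-1\right)^{2} \right)} \right)} = 30 - 24 \left(8 + \left(\frac{2 \left(-1\right)^{2}}{3}\right)^{2}\right) = 30 - 24 \left(8 + \left(\frac{2}{3} \cdot 1\right)^{2}\right) = 30 - 24 \left(8 + \left(\frac{2}{3}\right)^{2}\right) = 30 - 24 \left(8 + \frac{4}{9}\right) = 30 - \frac{608}{3} = - \frac{518}{3}$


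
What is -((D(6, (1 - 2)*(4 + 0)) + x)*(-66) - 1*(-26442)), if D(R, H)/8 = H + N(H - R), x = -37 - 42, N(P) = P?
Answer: -39048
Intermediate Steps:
x = -79
D(R, H) = -8*R + 16*H (D(R, H) = 8*(H + (H - R)) = 8*(-R + 2*H) = -8*R + 16*H)
-((D(6, (1 - 2)*(4 + 0)) + x)*(-66) - 1*(-26442)) = -(((-8*6 + 16*((1 - 2)*(4 + 0))) - 79)*(-66) - 1*(-26442)) = -(((-48 + 16*(-1*4)) - 79)*(-66) + 26442) = -(((-48 + 16*(-4)) - 79)*(-66) + 26442) = -(((-48 - 64) - 79)*(-66) + 26442) = -((-112 - 79)*(-66) + 26442) = -(-191*(-66) + 26442) = -(12606 + 26442) = -1*39048 = -39048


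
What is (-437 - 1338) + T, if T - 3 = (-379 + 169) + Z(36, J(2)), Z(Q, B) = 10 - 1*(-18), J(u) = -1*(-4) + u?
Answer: -1954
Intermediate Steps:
J(u) = 4 + u
Z(Q, B) = 28 (Z(Q, B) = 10 + 18 = 28)
T = -179 (T = 3 + ((-379 + 169) + 28) = 3 + (-210 + 28) = 3 - 182 = -179)
(-437 - 1338) + T = (-437 - 1338) - 179 = -1775 - 179 = -1954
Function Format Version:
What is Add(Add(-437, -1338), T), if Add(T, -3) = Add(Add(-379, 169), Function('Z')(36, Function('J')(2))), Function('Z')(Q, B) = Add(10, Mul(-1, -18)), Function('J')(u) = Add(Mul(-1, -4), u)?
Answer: -1954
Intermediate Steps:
Function('J')(u) = Add(4, u)
Function('Z')(Q, B) = 28 (Function('Z')(Q, B) = Add(10, 18) = 28)
T = -179 (T = Add(3, Add(Add(-379, 169), 28)) = Add(3, Add(-210, 28)) = Add(3, -182) = -179)
Add(Add(-437, -1338), T) = Add(Add(-437, -1338), -179) = Add(-1775, -179) = -1954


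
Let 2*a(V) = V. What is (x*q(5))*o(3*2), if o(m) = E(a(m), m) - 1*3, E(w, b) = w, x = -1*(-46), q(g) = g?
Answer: 0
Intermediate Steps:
a(V) = V/2
x = 46
o(m) = -3 + m/2 (o(m) = m/2 - 1*3 = m/2 - 3 = -3 + m/2)
(x*q(5))*o(3*2) = (46*5)*(-3 + (3*2)/2) = 230*(-3 + (1/2)*6) = 230*(-3 + 3) = 230*0 = 0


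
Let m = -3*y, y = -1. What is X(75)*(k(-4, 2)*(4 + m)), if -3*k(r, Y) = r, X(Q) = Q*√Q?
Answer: 3500*√3 ≈ 6062.2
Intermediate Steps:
X(Q) = Q^(3/2)
k(r, Y) = -r/3
m = 3 (m = -3*(-1) = 3)
X(75)*(k(-4, 2)*(4 + m)) = 75^(3/2)*((-⅓*(-4))*(4 + 3)) = (375*√3)*((4/3)*7) = (375*√3)*(28/3) = 3500*√3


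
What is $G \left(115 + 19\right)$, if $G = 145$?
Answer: $19430$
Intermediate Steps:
$G \left(115 + 19\right) = 145 \left(115 + 19\right) = 145 \cdot 134 = 19430$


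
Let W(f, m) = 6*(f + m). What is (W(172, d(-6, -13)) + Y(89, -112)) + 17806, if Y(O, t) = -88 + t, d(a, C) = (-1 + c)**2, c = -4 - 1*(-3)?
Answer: 18662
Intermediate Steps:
c = -1 (c = -4 + 3 = -1)
d(a, C) = 4 (d(a, C) = (-1 - 1)**2 = (-2)**2 = 4)
W(f, m) = 6*f + 6*m
(W(172, d(-6, -13)) + Y(89, -112)) + 17806 = ((6*172 + 6*4) + (-88 - 112)) + 17806 = ((1032 + 24) - 200) + 17806 = (1056 - 200) + 17806 = 856 + 17806 = 18662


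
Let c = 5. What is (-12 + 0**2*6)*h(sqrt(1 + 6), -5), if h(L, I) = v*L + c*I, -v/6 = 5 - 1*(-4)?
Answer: 300 + 648*sqrt(7) ≈ 2014.4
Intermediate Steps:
v = -54 (v = -6*(5 - 1*(-4)) = -6*(5 + 4) = -6*9 = -54)
h(L, I) = -54*L + 5*I
(-12 + 0**2*6)*h(sqrt(1 + 6), -5) = (-12 + 0**2*6)*(-54*sqrt(1 + 6) + 5*(-5)) = (-12 + 0*6)*(-54*sqrt(7) - 25) = (-12 + 0)*(-25 - 54*sqrt(7)) = -12*(-25 - 54*sqrt(7)) = 300 + 648*sqrt(7)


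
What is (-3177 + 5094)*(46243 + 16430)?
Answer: 120144141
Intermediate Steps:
(-3177 + 5094)*(46243 + 16430) = 1917*62673 = 120144141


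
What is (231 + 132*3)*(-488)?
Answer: -305976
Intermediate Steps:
(231 + 132*3)*(-488) = (231 + 396)*(-488) = 627*(-488) = -305976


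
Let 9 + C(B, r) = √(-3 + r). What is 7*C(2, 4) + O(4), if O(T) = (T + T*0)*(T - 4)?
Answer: -56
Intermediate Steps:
O(T) = T*(-4 + T) (O(T) = (T + 0)*(-4 + T) = T*(-4 + T))
C(B, r) = -9 + √(-3 + r)
7*C(2, 4) + O(4) = 7*(-9 + √(-3 + 4)) + 4*(-4 + 4) = 7*(-9 + √1) + 4*0 = 7*(-9 + 1) + 0 = 7*(-8) + 0 = -56 + 0 = -56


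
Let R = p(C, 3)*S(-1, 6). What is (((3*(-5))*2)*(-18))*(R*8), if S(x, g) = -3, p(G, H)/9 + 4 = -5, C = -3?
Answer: 1049760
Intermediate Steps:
p(G, H) = -81 (p(G, H) = -36 + 9*(-5) = -36 - 45 = -81)
R = 243 (R = -81*(-3) = 243)
(((3*(-5))*2)*(-18))*(R*8) = (((3*(-5))*2)*(-18))*(243*8) = (-15*2*(-18))*1944 = -30*(-18)*1944 = 540*1944 = 1049760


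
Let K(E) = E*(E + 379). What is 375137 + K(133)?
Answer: 443233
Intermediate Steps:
K(E) = E*(379 + E)
375137 + K(133) = 375137 + 133*(379 + 133) = 375137 + 133*512 = 375137 + 68096 = 443233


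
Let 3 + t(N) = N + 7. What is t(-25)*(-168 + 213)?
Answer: -945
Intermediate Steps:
t(N) = 4 + N (t(N) = -3 + (N + 7) = -3 + (7 + N) = 4 + N)
t(-25)*(-168 + 213) = (4 - 25)*(-168 + 213) = -21*45 = -945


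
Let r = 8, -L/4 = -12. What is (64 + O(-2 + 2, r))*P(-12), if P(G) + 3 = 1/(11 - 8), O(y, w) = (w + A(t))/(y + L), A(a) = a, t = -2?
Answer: -171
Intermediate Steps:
L = 48 (L = -4*(-12) = 48)
O(y, w) = (-2 + w)/(48 + y) (O(y, w) = (w - 2)/(y + 48) = (-2 + w)/(48 + y))
P(G) = -8/3 (P(G) = -3 + 1/(11 - 8) = -3 + 1/3 = -8/3)
(64 + O(-2 + 2, r))*P(-12) = (64 + (-2 + 8)/(48 + (-2 + 2)))*(-8/3) = (64 + 6/(48 + 0))*(-8/3) = (64 + 6/48)*(-8/3) = (64 + (1/48)*6)*(-8/3) = (64 + 1/8)*(-8/3) = (513/8)*(-8/3) = -171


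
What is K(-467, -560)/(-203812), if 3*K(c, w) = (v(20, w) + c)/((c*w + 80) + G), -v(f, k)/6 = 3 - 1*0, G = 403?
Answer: 485/160198066308 ≈ 3.0275e-9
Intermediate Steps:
v(f, k) = -18 (v(f, k) = -6*(3 - 1*0) = -6*(3 + 0) = -6*3 = -18)
K(c, w) = (-18 + c)/(3*(483 + c*w)) (K(c, w) = ((-18 + c)/((c*w + 80) + 403))/3 = ((-18 + c)/((80 + c*w) + 403))/3 = ((-18 + c)/(483 + c*w))/3 = (-18 + c)/(3*(483 + c*w)))
K(-467, -560)/(-203812) = ((-18 - 467)/(3*(483 - 467*(-560))))/(-203812) = ((⅓)*(-485)/(483 + 261520))*(-1/203812) = ((⅓)*(-485)/262003)*(-1/203812) = ((⅓)*(1/262003)*(-485))*(-1/203812) = -485/786009*(-1/203812) = 485/160198066308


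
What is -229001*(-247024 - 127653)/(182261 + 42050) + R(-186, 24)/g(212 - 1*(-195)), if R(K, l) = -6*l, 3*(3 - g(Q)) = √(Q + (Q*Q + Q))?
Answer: 7137905342117891/18660656401 + 216*√166463/83191 ≈ 3.8251e+5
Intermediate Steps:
g(Q) = 3 - √(Q² + 2*Q)/3 (g(Q) = 3 - √(Q + (Q*Q + Q))/3 = 3 - √(Q + (Q² + Q))/3 = 3 - √(Q + (Q + Q²))/3 = 3 - √(Q² + 2*Q)/3)
-229001*(-247024 - 127653)/(182261 + 42050) + R(-186, 24)/g(212 - 1*(-195)) = -229001*(-247024 - 127653)/(182261 + 42050) + (-6*24)/(3 - √(2 + (212 - 1*(-195)))*√(212 - 1*(-195))/3) = -229001/(224311/(-374677)) - 144/(3 - √(2 + (212 + 195))*√(212 + 195)/3) = -229001/(224311*(-1/374677)) - 144/(3 - √407*√(2 + 407)/3) = -229001/(-224311/374677) - 144/(3 - √166463/3) = -229001*(-374677/224311) - 144/(3 - √166463/3) = 85801407677/224311 - 144/(3 - √166463/3)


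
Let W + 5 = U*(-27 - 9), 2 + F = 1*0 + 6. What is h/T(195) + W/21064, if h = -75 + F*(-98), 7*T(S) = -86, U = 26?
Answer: 34388645/905752 ≈ 37.967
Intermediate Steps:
T(S) = -86/7 (T(S) = (⅐)*(-86) = -86/7)
F = 4 (F = -2 + (1*0 + 6) = -2 + (0 + 6) = -2 + 6 = 4)
h = -467 (h = -75 + 4*(-98) = -75 - 392 = -467)
W = -941 (W = -5 + 26*(-27 - 9) = -5 + 26*(-36) = -5 - 936 = -941)
h/T(195) + W/21064 = -467/(-86/7) - 941/21064 = -467*(-7/86) - 941*1/21064 = 3269/86 - 941/21064 = 34388645/905752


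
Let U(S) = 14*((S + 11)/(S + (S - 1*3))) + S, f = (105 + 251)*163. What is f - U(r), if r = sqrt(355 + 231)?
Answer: 27095702/467 - 537*sqrt(586)/467 ≈ 57993.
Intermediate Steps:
r = sqrt(586) ≈ 24.207
f = 58028 (f = 356*163 = 58028)
U(S) = S + 14*(11 + S)/(-3 + 2*S) (U(S) = 14*((11 + S)/(S + (S - 3))) + S = 14*((11 + S)/(S + (-3 + S))) + S = 14*((11 + S)/(-3 + 2*S)) + S = 14*(11 + S)/(-3 + 2*S) + S = S + 14*(11 + S)/(-3 + 2*S))
f - U(r) = 58028 - (154 + 2*(sqrt(586))**2 + 11*sqrt(586))/(-3 + 2*sqrt(586)) = 58028 - (154 + 2*586 + 11*sqrt(586))/(-3 + 2*sqrt(586)) = 58028 - (154 + 1172 + 11*sqrt(586))/(-3 + 2*sqrt(586)) = 58028 - (1326 + 11*sqrt(586))/(-3 + 2*sqrt(586))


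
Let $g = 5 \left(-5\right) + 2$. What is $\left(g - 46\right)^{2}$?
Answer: $4761$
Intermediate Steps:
$g = -23$ ($g = -25 + 2 = -23$)
$\left(g - 46\right)^{2} = \left(-23 - 46\right)^{2} = \left(-69\right)^{2} = 4761$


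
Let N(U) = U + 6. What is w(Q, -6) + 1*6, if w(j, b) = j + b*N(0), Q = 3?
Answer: -27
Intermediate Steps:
N(U) = 6 + U
w(j, b) = j + 6*b (w(j, b) = j + b*(6 + 0) = j + b*6 = j + 6*b)
w(Q, -6) + 1*6 = (3 + 6*(-6)) + 1*6 = (3 - 36) + 6 = -33 + 6 = -27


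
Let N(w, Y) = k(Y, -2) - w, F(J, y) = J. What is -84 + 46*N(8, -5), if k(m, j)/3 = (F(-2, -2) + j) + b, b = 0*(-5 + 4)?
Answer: -1004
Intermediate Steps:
b = 0 (b = 0*(-1) = 0)
k(m, j) = -6 + 3*j (k(m, j) = 3*((-2 + j) + 0) = 3*(-2 + j) = -6 + 3*j)
N(w, Y) = -12 - w (N(w, Y) = (-6 + 3*(-2)) - w = (-6 - 6) - w = -12 - w)
-84 + 46*N(8, -5) = -84 + 46*(-12 - 1*8) = -84 + 46*(-12 - 8) = -84 + 46*(-20) = -84 - 920 = -1004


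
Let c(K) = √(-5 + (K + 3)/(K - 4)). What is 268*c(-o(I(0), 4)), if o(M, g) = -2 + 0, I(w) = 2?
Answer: 134*I*√30 ≈ 733.95*I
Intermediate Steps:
o(M, g) = -2
c(K) = √(-5 + (3 + K)/(-4 + K))
268*c(-o(I(0), 4)) = 268*√((23 - (-4)*(-2))/(-4 - 1*(-2))) = 268*√((23 - 4*2)/(-4 + 2)) = 268*√((23 - 8)/(-2)) = 268*√(-½*15) = 268*√(-15/2) = 268*(I*√30/2) = 134*I*√30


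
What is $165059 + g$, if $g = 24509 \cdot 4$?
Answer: $263095$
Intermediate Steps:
$g = 98036$
$165059 + g = 165059 + 98036 = 263095$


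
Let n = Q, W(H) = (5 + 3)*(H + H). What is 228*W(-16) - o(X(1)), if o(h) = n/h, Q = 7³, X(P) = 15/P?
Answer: -875863/15 ≈ -58391.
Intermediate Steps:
W(H) = 16*H (W(H) = 8*(2*H) = 16*H)
Q = 343
n = 343
o(h) = 343/h
228*W(-16) - o(X(1)) = 228*(16*(-16)) - 343/(15/1) = 228*(-256) - 343/(15*1) = -58368 - 343/15 = -875863/15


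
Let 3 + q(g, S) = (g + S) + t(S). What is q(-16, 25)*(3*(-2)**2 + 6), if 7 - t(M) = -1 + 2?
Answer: 216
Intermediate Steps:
t(M) = 6 (t(M) = 7 - (-1 + 2) = 7 - 1*1 = 7 - 1 = 6)
q(g, S) = 3 + S + g (q(g, S) = -3 + ((g + S) + 6) = -3 + ((S + g) + 6) = -3 + (6 + S + g) = 3 + S + g)
q(-16, 25)*(3*(-2)**2 + 6) = (3 + 25 - 16)*(3*(-2)**2 + 6) = 12*(3*4 + 6) = 12*(12 + 6) = 12*18 = 216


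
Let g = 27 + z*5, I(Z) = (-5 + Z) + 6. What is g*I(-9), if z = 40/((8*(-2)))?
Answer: -116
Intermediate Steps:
z = -5/2 (z = 40/(-16) = 40*(-1/16) = -5/2 ≈ -2.5000)
I(Z) = 1 + Z
g = 29/2 (g = 27 - 5/2*5 = 27 - 25/2 = 29/2 ≈ 14.500)
g*I(-9) = 29*(1 - 9)/2 = (29/2)*(-8) = -116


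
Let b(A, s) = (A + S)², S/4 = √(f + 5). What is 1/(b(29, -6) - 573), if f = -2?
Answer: -79/15404 + 29*√3/7702 ≈ 0.0013931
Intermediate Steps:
S = 4*√3 (S = 4*√(-2 + 5) = 4*√3 ≈ 6.9282)
b(A, s) = (A + 4*√3)²
1/(b(29, -6) - 573) = 1/((29 + 4*√3)² - 573) = 1/(-573 + (29 + 4*√3)²)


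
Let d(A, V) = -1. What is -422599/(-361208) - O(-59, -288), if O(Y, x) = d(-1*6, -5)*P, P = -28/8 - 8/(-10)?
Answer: -2763313/1806040 ≈ -1.5300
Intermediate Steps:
P = -27/10 (P = -28*1/8 - 8*(-1/10) = -7/2 + 4/5 = -27/10 ≈ -2.7000)
O(Y, x) = 27/10 (O(Y, x) = -1*(-27/10) = 27/10)
-422599/(-361208) - O(-59, -288) = -422599/(-361208) - 1*27/10 = -422599*(-1/361208) - 27/10 = 422599/361208 - 27/10 = -2763313/1806040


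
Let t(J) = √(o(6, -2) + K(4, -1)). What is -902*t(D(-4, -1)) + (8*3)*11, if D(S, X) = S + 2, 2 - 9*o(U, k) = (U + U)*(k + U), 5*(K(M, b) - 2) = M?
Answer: 264 - 1804*I*√130/15 ≈ 264.0 - 1371.3*I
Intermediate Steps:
K(M, b) = 2 + M/5
o(U, k) = 2/9 - 2*U*(U + k)/9 (o(U, k) = 2/9 - (U + U)*(k + U)/9 = 2/9 - 2*U*(U + k)/9)
D(S, X) = 2 + S
t(J) = 2*I*√130/15 (t(J) = √((2/9 - 2/9*6² - 2/9*6*(-2)) + (2 + (⅕)*4)) = √((2/9 - 2/9*36 + 8/3) + (2 + ⅘)) = √((2/9 - 8 + 8/3) + 14/5) = √(-46/9 + 14/5) = √(-104/45) = 2*I*√130/15)
-902*t(D(-4, -1)) + (8*3)*11 = -1804*I*√130/15 + (8*3)*11 = -1804*I*√130/15 + 24*11 = -1804*I*√130/15 + 264 = 264 - 1804*I*√130/15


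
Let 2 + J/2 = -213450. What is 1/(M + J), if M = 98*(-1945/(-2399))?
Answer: -2399/1023952086 ≈ -2.3429e-6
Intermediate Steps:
J = -426904 (J = -4 + 2*(-213450) = -4 - 426900 = -426904)
M = 190610/2399 (M = 98*(-1945*(-1/2399)) = 98*(1945/2399) = 190610/2399 ≈ 79.454)
1/(M + J) = 1/(190610/2399 - 426904) = 1/(-1023952086/2399) = -2399/1023952086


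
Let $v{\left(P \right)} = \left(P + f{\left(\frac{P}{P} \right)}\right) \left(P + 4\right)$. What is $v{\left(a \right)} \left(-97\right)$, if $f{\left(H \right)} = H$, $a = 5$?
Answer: $-5238$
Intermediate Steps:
$v{\left(P \right)} = \left(1 + P\right) \left(4 + P\right)$ ($v{\left(P \right)} = \left(P + \frac{P}{P}\right) \left(P + 4\right) = \left(P + 1\right) \left(4 + P\right) = \left(1 + P\right) \left(4 + P\right)$)
$v{\left(a \right)} \left(-97\right) = \left(4 + 5^{2} + 5 \cdot 5\right) \left(-97\right) = \left(4 + 25 + 25\right) \left(-97\right) = 54 \left(-97\right) = -5238$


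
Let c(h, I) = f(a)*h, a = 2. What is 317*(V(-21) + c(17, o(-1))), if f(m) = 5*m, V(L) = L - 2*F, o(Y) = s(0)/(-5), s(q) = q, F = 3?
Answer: 45331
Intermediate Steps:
o(Y) = 0 (o(Y) = 0/(-5) = 0*(-⅕) = 0)
V(L) = -6 + L (V(L) = L - 2*3 = L - 6 = -6 + L)
c(h, I) = 10*h (c(h, I) = (5*2)*h = 10*h)
317*(V(-21) + c(17, o(-1))) = 317*((-6 - 21) + 10*17) = 317*(-27 + 170) = 317*143 = 45331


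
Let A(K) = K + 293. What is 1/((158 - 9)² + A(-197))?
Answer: 1/22297 ≈ 4.4849e-5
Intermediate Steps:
A(K) = 293 + K
1/((158 - 9)² + A(-197)) = 1/((158 - 9)² + (293 - 197)) = 1/(149² + 96) = 1/(22201 + 96) = 1/22297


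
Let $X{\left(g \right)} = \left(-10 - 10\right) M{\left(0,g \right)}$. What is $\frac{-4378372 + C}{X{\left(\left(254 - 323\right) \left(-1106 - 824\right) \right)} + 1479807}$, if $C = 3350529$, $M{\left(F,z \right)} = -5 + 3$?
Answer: $- \frac{1027843}{1479847} \approx -0.69456$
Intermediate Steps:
$M{\left(F,z \right)} = -2$
$X{\left(g \right)} = 40$ ($X{\left(g \right)} = \left(-10 - 10\right) \left(-2\right) = \left(-20\right) \left(-2\right) = 40$)
$\frac{-4378372 + C}{X{\left(\left(254 - 323\right) \left(-1106 - 824\right) \right)} + 1479807} = \frac{-4378372 + 3350529}{40 + 1479807} = - \frac{1027843}{1479847}$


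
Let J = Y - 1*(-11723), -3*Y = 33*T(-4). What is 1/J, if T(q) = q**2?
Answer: 1/11547 ≈ 8.6603e-5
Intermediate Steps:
Y = -176 (Y = -11*(-4)**2 = -11*16 = -1/3*528 = -176)
J = 11547 (J = -176 - 1*(-11723) = -176 + 11723 = 11547)
1/J = 1/11547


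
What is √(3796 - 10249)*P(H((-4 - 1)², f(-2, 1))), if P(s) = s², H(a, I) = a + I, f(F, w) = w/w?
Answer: 2028*I*√717 ≈ 54303.0*I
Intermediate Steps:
f(F, w) = 1
H(a, I) = I + a
√(3796 - 10249)*P(H((-4 - 1)², f(-2, 1))) = √(3796 - 10249)*(1 + (-4 - 1)²)² = √(-6453)*(1 + (-5)²)² = (3*I*√717)*(1 + 25)² = (3*I*√717)*26² = (3*I*√717)*676 = 2028*I*√717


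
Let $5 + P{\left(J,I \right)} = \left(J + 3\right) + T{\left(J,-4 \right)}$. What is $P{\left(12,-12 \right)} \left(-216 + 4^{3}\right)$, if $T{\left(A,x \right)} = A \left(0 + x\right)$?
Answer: $5776$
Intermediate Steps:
$T{\left(A,x \right)} = A x$
$P{\left(J,I \right)} = -2 - 3 J$ ($P{\left(J,I \right)} = -5 + \left(\left(J + 3\right) + J \left(-4\right)\right) = -5 - \left(-3 + 3 J\right) = -2 - 3 J$)
$P{\left(12,-12 \right)} \left(-216 + 4^{3}\right) = \left(-2 - 36\right) \left(-216 + 4^{3}\right) = \left(-2 - 36\right) \left(-216 + 64\right) = \left(-38\right) \left(-152\right) = 5776$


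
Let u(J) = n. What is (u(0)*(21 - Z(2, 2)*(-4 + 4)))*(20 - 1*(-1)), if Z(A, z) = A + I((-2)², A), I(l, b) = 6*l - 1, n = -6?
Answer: -2646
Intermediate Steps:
u(J) = -6
I(l, b) = -1 + 6*l
Z(A, z) = 23 + A (Z(A, z) = A + (-1 + 6*(-2)²) = A + (-1 + 6*4) = A + (-1 + 24) = A + 23 = 23 + A)
(u(0)*(21 - Z(2, 2)*(-4 + 4)))*(20 - 1*(-1)) = (-6*(21 - (23 + 2)*(-4 + 4)))*(20 - 1*(-1)) = (-6*(21 - 25*0))*(20 + 1) = -6*(21 - 1*0)*21 = -6*(21 + 0)*21 = -6*21*21 = -126*21 = -2646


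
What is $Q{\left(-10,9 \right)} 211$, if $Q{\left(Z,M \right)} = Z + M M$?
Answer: $14981$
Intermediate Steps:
$Q{\left(Z,M \right)} = Z + M^{2}$
$Q{\left(-10,9 \right)} 211 = \left(-10 + 9^{2}\right) 211 = \left(-10 + 81\right) 211 = 71 \cdot 211 = 14981$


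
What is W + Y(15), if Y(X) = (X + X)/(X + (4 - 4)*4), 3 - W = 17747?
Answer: -17742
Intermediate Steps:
W = -17744 (W = 3 - 1*17747 = 3 - 17747 = -17744)
Y(X) = 2 (Y(X) = (2*X)/(X + 0*4) = (2*X)/(X + 0) = (2*X)/X = 2)
W + Y(15) = -17744 + 2 = -17742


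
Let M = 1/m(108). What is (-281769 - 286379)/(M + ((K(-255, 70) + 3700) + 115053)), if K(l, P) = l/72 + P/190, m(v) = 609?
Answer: -17530774688/3664144705 ≈ -4.7844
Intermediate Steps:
K(l, P) = l/72 + P/190 (K(l, P) = l*(1/72) + P*(1/190) = l/72 + P/190)
M = 1/609 ≈ 0.0016420
(-281769 - 286379)/(M + ((K(-255, 70) + 3700) + 115053)) = (-281769 - 286379)/(1/609 + ((((1/72)*(-255) + (1/190)*70) + 3700) + 115053)) = -568148/(1/609 + (((-85/24 + 7/19) + 3700) + 115053)) = -568148/(1/609 + ((-1447/456 + 3700) + 115053)) = -568148/(1/609 + (1685753/456 + 115053)) = -568148/(1/609 + 54149921/456) = -568148/3664144705/30856 = -568148*30856/3664144705 = -17530774688/3664144705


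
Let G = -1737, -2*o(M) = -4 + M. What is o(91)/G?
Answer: 29/1158 ≈ 0.025043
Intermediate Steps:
o(M) = 2 - M/2 (o(M) = -(-4 + M)/2 = 2 - M/2)
o(91)/G = (2 - ½*91)/(-1737) = (2 - 91/2)*(-1/1737) = -87/2*(-1/1737) = 29/1158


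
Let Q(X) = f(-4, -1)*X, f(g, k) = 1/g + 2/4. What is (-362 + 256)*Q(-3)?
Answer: 159/2 ≈ 79.500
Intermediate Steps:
f(g, k) = ½ + 1/g (f(g, k) = 1/g + 2*(¼) = 1/g + ½ = ½ + 1/g)
Q(X) = X/4 (Q(X) = ((½)*(2 - 4)/(-4))*X = ((½)*(-¼)*(-2))*X = X/4)
(-362 + 256)*Q(-3) = (-362 + 256)*((¼)*(-3)) = -106*(-¾) = 159/2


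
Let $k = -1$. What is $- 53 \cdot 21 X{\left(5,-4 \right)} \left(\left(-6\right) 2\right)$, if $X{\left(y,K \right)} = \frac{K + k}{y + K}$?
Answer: $-66780$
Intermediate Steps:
$X{\left(y,K \right)} = \frac{-1 + K}{K + y}$ ($X{\left(y,K \right)} = \frac{K - 1}{y + K} = \frac{-1 + K}{K + y}$)
$- 53 \cdot 21 X{\left(5,-4 \right)} \left(\left(-6\right) 2\right) = - 53 \cdot 21 \frac{-1 - 4}{-4 + 5} \left(\left(-6\right) 2\right) = - 53 \cdot 21 \cdot 1^{-1} \left(-5\right) \left(-12\right) = - 53 \cdot 21 \cdot 1 \left(-5\right) \left(-12\right) = - 53 \cdot 21 \left(-5\right) \left(-12\right) = \left(-53\right) \left(-105\right) \left(-12\right) = 5565 \left(-12\right) = -66780$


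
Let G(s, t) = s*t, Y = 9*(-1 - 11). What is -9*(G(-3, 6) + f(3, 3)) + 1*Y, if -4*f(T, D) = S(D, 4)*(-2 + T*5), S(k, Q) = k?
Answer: 567/4 ≈ 141.75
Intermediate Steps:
f(T, D) = -D*(-2 + 5*T)/4 (f(T, D) = -D*(-2 + T*5)/4 = -D*(-2 + 5*T)/4)
Y = -108 (Y = 9*(-12) = -108)
-9*(G(-3, 6) + f(3, 3)) + 1*Y = -9*(-3*6 + (¼)*3*(2 - 5*3)) + 1*(-108) = -9*(-18 + (¼)*3*(2 - 15)) - 108 = -9*(-18 + (¼)*3*(-13)) - 108 = -9*(-18 - 39/4) - 108 = -9*(-111/4) - 108 = 999/4 - 108 = 567/4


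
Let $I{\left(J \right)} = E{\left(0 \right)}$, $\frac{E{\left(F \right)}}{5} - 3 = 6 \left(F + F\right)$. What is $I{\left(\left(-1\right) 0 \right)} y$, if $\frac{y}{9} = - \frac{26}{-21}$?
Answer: $\frac{1170}{7} \approx 167.14$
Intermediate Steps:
$E{\left(F \right)} = 15 + 60 F$ ($E{\left(F \right)} = 15 + 5 \cdot 6 \left(F + F\right) = 15 + 5 \cdot 6 \cdot 2 F = 15 + 5 \cdot 12 F = 15 + 60 F$)
$I{\left(J \right)} = 15$ ($I{\left(J \right)} = 15 + 60 \cdot 0 = 15 + 0 = 15$)
$y = \frac{78}{7}$ ($y = 9 \left(- \frac{26}{-21}\right) = 9 \left(\left(-26\right) \left(- \frac{1}{21}\right)\right) = 9 \cdot \frac{26}{21} = \frac{78}{7} \approx 11.143$)
$I{\left(\left(-1\right) 0 \right)} y = 15 \cdot \frac{78}{7} = \frac{1170}{7}$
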